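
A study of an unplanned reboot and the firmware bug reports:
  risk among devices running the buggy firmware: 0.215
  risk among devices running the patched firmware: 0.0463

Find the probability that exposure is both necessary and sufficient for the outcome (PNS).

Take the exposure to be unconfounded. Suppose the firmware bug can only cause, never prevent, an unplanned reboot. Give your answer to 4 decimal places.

Let p₁ = 0.215, p₀ = 0.0463.
Under exogeneity and monotonicity, PNS = p₁ − p₀.
PNS = 0.215 − 0.0463 = 0.1687

PNS ≈ 0.1687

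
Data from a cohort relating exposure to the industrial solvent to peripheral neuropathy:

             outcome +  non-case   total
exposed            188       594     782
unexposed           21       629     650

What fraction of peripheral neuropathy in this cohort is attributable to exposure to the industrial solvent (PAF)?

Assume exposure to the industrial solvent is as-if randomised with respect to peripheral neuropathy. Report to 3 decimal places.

PAF ≈ 0.779

p₁ = P(outcome | exposed) = 188/782 = 0.24041
p₀ = P(outcome | unexposed) = 21/650 = 0.032308
Exposure prevalence π = 782/1432 = 0.54609; overall risk P(Y=1) = 0.14595.
Under exogeneity, PAF = [P(Y=1) − p₀]/P(Y=1).
PAF = (0.14595 − 0.032308) / 0.14595 ≈ 0.7786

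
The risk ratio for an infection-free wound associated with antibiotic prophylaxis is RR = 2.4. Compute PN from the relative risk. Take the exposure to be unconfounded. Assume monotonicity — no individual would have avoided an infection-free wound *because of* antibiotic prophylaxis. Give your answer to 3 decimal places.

Under exogeneity and monotonicity, PN = (RR − 1) / RR = 1 − 1/RR.
PN = (2.4 − 1) / 2.4 = 1.4 / 2.4 ≈ 0.5833

PN ≈ 0.583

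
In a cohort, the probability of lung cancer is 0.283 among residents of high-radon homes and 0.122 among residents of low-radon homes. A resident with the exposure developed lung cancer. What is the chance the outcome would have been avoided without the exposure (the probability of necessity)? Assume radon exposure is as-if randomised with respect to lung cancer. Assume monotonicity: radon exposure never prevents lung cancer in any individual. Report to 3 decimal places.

PN ≈ 0.569

Let p₁ = 0.283, p₀ = 0.122.
Under exogeneity and monotonicity, PN = (p₁ − p₀) / p₁.
PN = (0.283 − 0.122) / 0.283 = 0.161 / 0.283 ≈ 0.5689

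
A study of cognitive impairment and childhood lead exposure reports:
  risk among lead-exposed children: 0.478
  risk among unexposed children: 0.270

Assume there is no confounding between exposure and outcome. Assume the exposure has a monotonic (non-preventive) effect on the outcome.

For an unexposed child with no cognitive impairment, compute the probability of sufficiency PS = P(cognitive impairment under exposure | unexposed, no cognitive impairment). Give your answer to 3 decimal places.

PS ≈ 0.285

Let p₁ = 0.478, p₀ = 0.27.
Under exogeneity and monotonicity, PS = (p₁ − p₀) / (1 − p₀).
PS = (0.478 − 0.27) / (1 − 0.27) = 0.208 / 0.73 ≈ 0.2849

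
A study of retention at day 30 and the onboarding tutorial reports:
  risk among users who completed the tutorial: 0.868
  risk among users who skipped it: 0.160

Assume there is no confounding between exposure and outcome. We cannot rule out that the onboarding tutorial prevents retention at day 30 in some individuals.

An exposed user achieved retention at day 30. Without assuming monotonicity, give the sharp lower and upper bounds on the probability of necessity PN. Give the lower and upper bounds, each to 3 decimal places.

Let p₁ = 0.868, p₀ = 0.16.
Under exogeneity alone the bounds on PN are max{0,(p₁−p₀)/p₁} ≤ PN ≤ min{1,(1−p₀)/p₁}.
  lower = (p₁ − p₀)/p₁ = 0.708 / 0.868 ≈ 0.8157
  upper = min{1, (1 − p₀)/p₁} = 0.84 / 0.868 ≈ 0.9677

0.816 ≤ PN ≤ 0.968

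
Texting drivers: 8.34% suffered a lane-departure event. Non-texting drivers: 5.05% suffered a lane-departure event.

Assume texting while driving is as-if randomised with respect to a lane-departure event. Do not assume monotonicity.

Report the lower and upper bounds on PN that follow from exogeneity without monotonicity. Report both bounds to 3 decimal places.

0.394 ≤ PN ≤ 1.000

p₁ = 0.0834, p₀ = 0.0505.
Under exogeneity alone the bounds on PN are max{0,(p₁−p₀)/p₁} ≤ PN ≤ min{1,(1−p₀)/p₁}.
  lower = (p₁ − p₀)/p₁ = 0.0329 / 0.0834 ≈ 0.3945
  upper = min{1, (1 − p₀)/p₁} = 0.9495 / 0.0834 ≈ 11.3849 → capped at 1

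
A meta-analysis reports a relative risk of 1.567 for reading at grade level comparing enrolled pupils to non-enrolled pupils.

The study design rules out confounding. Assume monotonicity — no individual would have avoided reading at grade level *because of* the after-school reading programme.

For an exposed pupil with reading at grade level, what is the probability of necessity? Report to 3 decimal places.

PN ≈ 0.362

Under exogeneity and monotonicity, PN = (RR − 1) / RR = 1 − 1/RR.
PN = (1.567 − 1) / 1.567 = 0.567 / 1.567 ≈ 0.3618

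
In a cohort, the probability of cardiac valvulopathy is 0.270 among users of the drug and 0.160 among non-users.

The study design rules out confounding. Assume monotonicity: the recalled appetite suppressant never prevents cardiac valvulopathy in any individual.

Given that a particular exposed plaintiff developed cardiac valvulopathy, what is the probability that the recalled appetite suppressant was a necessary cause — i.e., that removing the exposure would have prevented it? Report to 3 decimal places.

Let p₁ = 0.27, p₀ = 0.16.
Under exogeneity and monotonicity, PN = (p₁ − p₀) / p₁.
PN = (0.27 − 0.16) / 0.27 = 0.11 / 0.27 ≈ 0.4074

PN ≈ 0.407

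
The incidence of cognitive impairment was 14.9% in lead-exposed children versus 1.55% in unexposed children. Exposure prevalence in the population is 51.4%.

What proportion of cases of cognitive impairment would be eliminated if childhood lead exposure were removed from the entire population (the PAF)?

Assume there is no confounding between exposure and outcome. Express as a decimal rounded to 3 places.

PAF ≈ 0.816

p₁ = 0.149, p₀ = 0.0155.
Overall risk P(Y=1) = π·p₁ + (1−π)·p₀ = 0.514×0.149 + 0.486×0.0155 = 0.084119.
Under exogeneity, PAF = [P(Y=1) − p₀] / P(Y=1).
PAF = (0.084119 − 0.0155) / 0.084119 ≈ 0.8157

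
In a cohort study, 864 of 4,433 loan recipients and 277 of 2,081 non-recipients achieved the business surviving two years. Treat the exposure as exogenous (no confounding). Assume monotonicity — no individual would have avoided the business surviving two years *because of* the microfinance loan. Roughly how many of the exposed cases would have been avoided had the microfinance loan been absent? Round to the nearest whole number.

p₁ = P(outcome | exposed) = 864/4433 = 0.1949
p₀ = P(outcome | unexposed) = 277/2081 = 0.13311
PN = (p₁ − p₀)/p₁ = (0.1949 − 0.13311) / 0.1949 ≈ 0.31705.
Attributable cases ≈ PN × (exposed cases) = 0.31705 × 864 ≈ 273.93.

about 274 cases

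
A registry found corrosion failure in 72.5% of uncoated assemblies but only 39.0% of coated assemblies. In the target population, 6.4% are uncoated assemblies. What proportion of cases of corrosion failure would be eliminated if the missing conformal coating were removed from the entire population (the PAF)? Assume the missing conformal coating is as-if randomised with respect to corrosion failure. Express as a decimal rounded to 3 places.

PAF ≈ 0.052

p₁ = 0.725, p₀ = 0.39.
Overall risk P(Y=1) = π·p₁ + (1−π)·p₀ = 0.064×0.725 + 0.936×0.39 = 0.41144.
Under exogeneity, PAF = [P(Y=1) − p₀] / P(Y=1).
PAF = (0.41144 − 0.39) / 0.41144 ≈ 0.0521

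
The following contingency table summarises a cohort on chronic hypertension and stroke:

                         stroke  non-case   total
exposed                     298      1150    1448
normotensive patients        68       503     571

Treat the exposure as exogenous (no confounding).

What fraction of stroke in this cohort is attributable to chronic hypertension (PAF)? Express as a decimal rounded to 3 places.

p₁ = P(outcome | exposed) = 298/1448 = 0.2058
p₀ = P(outcome | unexposed) = 68/571 = 0.11909
Exposure prevalence π = 1448/2019 = 0.71719; overall risk P(Y=1) = 0.18128.
Under exogeneity, PAF = [P(Y=1) − p₀]/P(Y=1).
PAF = (0.18128 − 0.11909) / 0.18128 ≈ 0.3431

PAF ≈ 0.343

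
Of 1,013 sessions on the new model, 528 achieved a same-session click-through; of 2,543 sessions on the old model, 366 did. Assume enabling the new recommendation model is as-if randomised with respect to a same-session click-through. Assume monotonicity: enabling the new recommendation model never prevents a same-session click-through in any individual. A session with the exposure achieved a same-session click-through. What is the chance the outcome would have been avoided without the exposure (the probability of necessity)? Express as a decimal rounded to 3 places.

PN ≈ 0.724

p₁ = P(outcome | exposed) = 528/1013 = 0.52122
p₀ = P(outcome | unexposed) = 366/2543 = 0.14392
Under exogeneity and monotonicity, PN = (p₁ − p₀) / p₁.
PN = (0.52122 − 0.14392) / 0.52122 = 0.3773 / 0.52122 ≈ 0.7239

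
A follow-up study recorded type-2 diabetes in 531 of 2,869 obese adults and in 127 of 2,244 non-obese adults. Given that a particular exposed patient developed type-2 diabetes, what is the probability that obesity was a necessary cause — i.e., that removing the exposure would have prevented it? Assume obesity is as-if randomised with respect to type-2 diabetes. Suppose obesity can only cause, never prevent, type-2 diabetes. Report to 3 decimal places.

PN ≈ 0.694

p₁ = P(outcome | exposed) = 531/2869 = 0.18508
p₀ = P(outcome | unexposed) = 127/2244 = 0.056595
Under exogeneity and monotonicity, PN = (p₁ − p₀) / p₁.
PN = (0.18508 − 0.056595) / 0.18508 = 0.12849 / 0.18508 ≈ 0.6942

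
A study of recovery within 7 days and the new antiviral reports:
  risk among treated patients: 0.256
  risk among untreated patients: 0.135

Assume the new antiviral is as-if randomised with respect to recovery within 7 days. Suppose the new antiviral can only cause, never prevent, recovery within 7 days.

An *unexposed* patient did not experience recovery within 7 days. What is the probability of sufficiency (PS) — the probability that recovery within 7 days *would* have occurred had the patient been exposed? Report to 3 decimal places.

Let p₁ = 0.256, p₀ = 0.135.
Under exogeneity and monotonicity, PS = (p₁ − p₀) / (1 − p₀).
PS = (0.256 − 0.135) / (1 − 0.135) = 0.121 / 0.865 ≈ 0.1399

PS ≈ 0.140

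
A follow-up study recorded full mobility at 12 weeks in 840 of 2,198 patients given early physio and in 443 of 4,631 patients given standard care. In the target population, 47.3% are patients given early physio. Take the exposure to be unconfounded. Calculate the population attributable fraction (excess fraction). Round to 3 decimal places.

p₁ = P(outcome | exposed) = 840/2198 = 0.38217
p₀ = P(outcome | unexposed) = 443/4631 = 0.09566
Overall risk P(Y=1) = π·p₁ + (1−π)·p₀ = 0.473×0.38217 + 0.527×0.09566 = 0.23118.
Under exogeneity, PAF = [P(Y=1) − p₀] / P(Y=1).
PAF = (0.23118 − 0.09566) / 0.23118 ≈ 0.5862

PAF ≈ 0.586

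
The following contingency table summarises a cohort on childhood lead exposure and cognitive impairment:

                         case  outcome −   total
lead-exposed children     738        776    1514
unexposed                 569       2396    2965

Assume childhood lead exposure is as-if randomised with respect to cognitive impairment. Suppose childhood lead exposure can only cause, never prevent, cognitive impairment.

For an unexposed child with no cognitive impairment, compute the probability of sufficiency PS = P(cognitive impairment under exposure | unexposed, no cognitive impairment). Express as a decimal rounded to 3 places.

p₁ = P(outcome | exposed) = 738/1514 = 0.48745
p₀ = P(outcome | unexposed) = 569/2965 = 0.19191
Under exogeneity and monotonicity, PS = (p₁ − p₀)/(1 − p₀).
PS = (0.48745 − 0.19191) / 0.80809 ≈ 0.3657

PS ≈ 0.366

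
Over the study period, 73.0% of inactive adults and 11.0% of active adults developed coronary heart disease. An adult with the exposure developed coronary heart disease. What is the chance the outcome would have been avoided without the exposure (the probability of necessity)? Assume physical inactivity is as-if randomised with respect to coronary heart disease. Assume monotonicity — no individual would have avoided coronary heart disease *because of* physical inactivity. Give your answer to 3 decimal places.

p₁ = 0.73, p₀ = 0.11.
Under exogeneity and monotonicity, PN = (p₁ − p₀) / p₁.
PN = (0.73 − 0.11) / 0.73 = 0.62 / 0.73 ≈ 0.8493

PN ≈ 0.849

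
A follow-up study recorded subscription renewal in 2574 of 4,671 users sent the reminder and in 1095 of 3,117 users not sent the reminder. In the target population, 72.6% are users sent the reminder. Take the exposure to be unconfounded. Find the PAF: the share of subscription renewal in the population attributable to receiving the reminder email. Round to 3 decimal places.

p₁ = P(outcome | exposed) = 2574/4671 = 0.55106
p₀ = P(outcome | unexposed) = 1095/3117 = 0.3513
Overall risk P(Y=1) = π·p₁ + (1−π)·p₀ = 0.726×0.55106 + 0.274×0.3513 = 0.49633.
Under exogeneity, PAF = [P(Y=1) − p₀] / P(Y=1).
PAF = (0.49633 − 0.3513) / 0.49633 ≈ 0.2922

PAF ≈ 0.292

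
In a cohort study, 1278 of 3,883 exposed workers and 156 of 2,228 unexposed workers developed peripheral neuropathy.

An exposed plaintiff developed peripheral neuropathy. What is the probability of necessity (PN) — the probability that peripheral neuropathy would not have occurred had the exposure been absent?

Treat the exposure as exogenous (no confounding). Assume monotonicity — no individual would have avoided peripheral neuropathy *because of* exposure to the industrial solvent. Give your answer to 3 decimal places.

p₁ = P(outcome | exposed) = 1278/3883 = 0.32913
p₀ = P(outcome | unexposed) = 156/2228 = 0.070018
Under exogeneity and monotonicity, PN = (p₁ − p₀) / p₁.
PN = (0.32913 − 0.070018) / 0.32913 = 0.25911 / 0.32913 ≈ 0.7873

PN ≈ 0.787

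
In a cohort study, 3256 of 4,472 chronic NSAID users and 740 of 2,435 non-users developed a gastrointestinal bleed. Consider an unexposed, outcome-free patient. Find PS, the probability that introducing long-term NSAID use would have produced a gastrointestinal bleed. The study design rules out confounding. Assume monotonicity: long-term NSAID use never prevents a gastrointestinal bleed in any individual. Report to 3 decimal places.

PS ≈ 0.609

p₁ = P(outcome | exposed) = 3256/4472 = 0.72809
p₀ = P(outcome | unexposed) = 740/2435 = 0.3039
Under exogeneity and monotonicity, PS = (p₁ − p₀) / (1 − p₀).
PS = (0.72809 − 0.3039) / (1 − 0.3039) = 0.42418 / 0.6961 ≈ 0.6094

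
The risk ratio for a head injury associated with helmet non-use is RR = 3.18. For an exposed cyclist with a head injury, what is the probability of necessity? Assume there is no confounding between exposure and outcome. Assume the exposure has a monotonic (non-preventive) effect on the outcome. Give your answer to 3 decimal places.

Under exogeneity and monotonicity, PN = (RR − 1) / RR = 1 − 1/RR.
PN = (3.18 − 1) / 3.18 = 2.18 / 3.18 ≈ 0.6855

PN ≈ 0.686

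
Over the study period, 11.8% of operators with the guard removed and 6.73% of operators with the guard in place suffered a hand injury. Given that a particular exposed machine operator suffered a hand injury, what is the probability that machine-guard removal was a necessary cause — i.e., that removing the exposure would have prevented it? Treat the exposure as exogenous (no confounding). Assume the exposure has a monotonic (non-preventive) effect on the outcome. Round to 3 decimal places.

p₁ = 0.118, p₀ = 0.0673.
Under exogeneity and monotonicity, PN = (p₁ − p₀) / p₁.
PN = (0.118 − 0.0673) / 0.118 = 0.0507 / 0.118 ≈ 0.4297

PN ≈ 0.430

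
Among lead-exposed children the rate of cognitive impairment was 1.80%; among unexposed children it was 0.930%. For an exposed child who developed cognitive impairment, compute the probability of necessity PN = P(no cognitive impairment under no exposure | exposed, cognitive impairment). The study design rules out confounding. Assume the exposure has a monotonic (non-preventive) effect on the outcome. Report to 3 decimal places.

p₁ = 0.018, p₀ = 0.0093.
Under exogeneity and monotonicity, PN = (p₁ − p₀) / p₁.
PN = (0.018 − 0.0093) / 0.018 = 0.0087 / 0.018 ≈ 0.4833

PN ≈ 0.483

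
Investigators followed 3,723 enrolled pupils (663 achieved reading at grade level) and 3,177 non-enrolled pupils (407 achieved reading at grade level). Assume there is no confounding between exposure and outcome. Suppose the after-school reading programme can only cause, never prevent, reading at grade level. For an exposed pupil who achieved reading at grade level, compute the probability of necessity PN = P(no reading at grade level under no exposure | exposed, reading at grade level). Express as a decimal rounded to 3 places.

PN ≈ 0.281

p₁ = P(outcome | exposed) = 663/3723 = 0.17808
p₀ = P(outcome | unexposed) = 407/3177 = 0.12811
Under exogeneity and monotonicity, PN = (p₁ − p₀) / p₁.
PN = (0.17808 − 0.12811) / 0.17808 = 0.049974 / 0.17808 ≈ 0.2806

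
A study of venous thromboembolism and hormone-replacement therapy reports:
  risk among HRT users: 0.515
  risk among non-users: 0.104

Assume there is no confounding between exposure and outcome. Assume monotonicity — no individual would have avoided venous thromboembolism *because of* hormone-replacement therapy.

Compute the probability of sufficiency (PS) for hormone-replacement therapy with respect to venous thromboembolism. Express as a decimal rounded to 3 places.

Let p₁ = 0.515, p₀ = 0.104.
Under exogeneity and monotonicity, PS = (p₁ − p₀) / (1 − p₀).
PS = (0.515 − 0.104) / (1 − 0.104) = 0.411 / 0.896 ≈ 0.4587

PS ≈ 0.459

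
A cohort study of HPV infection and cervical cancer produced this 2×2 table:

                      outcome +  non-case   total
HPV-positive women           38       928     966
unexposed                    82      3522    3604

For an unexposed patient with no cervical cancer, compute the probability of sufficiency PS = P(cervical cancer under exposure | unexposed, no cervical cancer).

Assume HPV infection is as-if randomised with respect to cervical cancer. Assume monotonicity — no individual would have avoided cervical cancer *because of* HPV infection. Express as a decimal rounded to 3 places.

PS ≈ 0.017

p₁ = P(outcome | exposed) = 38/966 = 0.039337
p₀ = P(outcome | unexposed) = 82/3604 = 0.022752
Under exogeneity and monotonicity, PS = (p₁ − p₀) / (1 − p₀).
PS = (0.039337 − 0.022752) / (1 − 0.022752) = 0.016585 / 0.97725 ≈ 0.0170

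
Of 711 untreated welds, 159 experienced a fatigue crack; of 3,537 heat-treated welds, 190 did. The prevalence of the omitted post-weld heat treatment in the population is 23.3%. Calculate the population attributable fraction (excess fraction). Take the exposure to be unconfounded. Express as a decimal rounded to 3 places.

p₁ = P(outcome | exposed) = 159/711 = 0.22363
p₀ = P(outcome | unexposed) = 190/3537 = 0.053718
Overall risk P(Y=1) = π·p₁ + (1−π)·p₀ = 0.233×0.22363 + 0.767×0.053718 = 0.093307.
Under exogeneity, PAF = [P(Y=1) − p₀] / P(Y=1).
PAF = (0.093307 − 0.053718) / 0.093307 ≈ 0.4243

PAF ≈ 0.424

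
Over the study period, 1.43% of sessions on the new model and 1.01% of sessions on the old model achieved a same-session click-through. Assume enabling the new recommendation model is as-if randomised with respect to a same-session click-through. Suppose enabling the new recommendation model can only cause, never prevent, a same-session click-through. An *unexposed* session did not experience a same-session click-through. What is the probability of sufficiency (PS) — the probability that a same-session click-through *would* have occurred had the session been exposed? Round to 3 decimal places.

p₁ = 0.0143, p₀ = 0.0101.
Under exogeneity and monotonicity, PS = (p₁ − p₀) / (1 − p₀).
PS = (0.0143 − 0.0101) / (1 − 0.0101) = 0.0042 / 0.9899 ≈ 0.0042

PS ≈ 0.004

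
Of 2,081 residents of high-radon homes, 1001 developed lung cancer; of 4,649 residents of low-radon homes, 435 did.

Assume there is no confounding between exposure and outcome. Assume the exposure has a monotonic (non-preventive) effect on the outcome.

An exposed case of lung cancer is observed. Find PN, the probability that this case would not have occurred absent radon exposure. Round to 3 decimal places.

p₁ = P(outcome | exposed) = 1001/2081 = 0.48102
p₀ = P(outcome | unexposed) = 435/4649 = 0.093569
Under exogeneity and monotonicity, PN = (p₁ − p₀) / p₁.
PN = (0.48102 − 0.093569) / 0.48102 = 0.38745 / 0.48102 ≈ 0.8055

PN ≈ 0.805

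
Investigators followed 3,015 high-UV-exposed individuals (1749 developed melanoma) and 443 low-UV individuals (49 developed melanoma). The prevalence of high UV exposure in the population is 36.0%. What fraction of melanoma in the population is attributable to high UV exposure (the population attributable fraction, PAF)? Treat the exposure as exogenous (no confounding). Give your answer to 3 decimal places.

PAF ≈ 0.604

p₁ = P(outcome | exposed) = 1749/3015 = 0.5801
p₀ = P(outcome | unexposed) = 49/443 = 0.11061
Overall risk P(Y=1) = π·p₁ + (1−π)·p₀ = 0.36×0.5801 + 0.64×0.11061 = 0.27963.
Under exogeneity, PAF = [P(Y=1) − p₀] / P(Y=1).
PAF = (0.27963 − 0.11061) / 0.27963 ≈ 0.6044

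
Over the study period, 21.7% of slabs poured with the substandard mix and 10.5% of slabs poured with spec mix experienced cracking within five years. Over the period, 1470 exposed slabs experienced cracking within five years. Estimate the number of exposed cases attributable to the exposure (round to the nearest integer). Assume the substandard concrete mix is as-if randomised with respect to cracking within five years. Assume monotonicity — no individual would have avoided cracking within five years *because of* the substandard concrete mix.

p₁ = 0.217, p₀ = 0.105.
PN = (p₁ − p₀)/p₁ = (0.217 − 0.105) / 0.217 ≈ 0.51613.
Attributable cases ≈ PN × (exposed cases) = 0.51613 × 1470 ≈ 758.71.

about 759 cases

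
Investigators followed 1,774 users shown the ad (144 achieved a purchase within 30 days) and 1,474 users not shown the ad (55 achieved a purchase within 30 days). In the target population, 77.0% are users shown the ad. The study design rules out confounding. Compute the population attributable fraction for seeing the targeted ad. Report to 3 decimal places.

PAF ≈ 0.475

p₁ = P(outcome | exposed) = 144/1774 = 0.081172
p₀ = P(outcome | unexposed) = 55/1474 = 0.037313
Overall risk P(Y=1) = π·p₁ + (1−π)·p₀ = 0.77×0.081172 + 0.23×0.037313 = 0.071085.
Under exogeneity, PAF = [P(Y=1) − p₀] / P(Y=1).
PAF = (0.071085 − 0.037313) / 0.071085 ≈ 0.4751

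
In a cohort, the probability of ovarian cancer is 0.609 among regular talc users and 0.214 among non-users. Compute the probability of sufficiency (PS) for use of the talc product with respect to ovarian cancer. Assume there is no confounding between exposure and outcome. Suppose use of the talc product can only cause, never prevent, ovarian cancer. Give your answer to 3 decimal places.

Let p₁ = 0.609, p₀ = 0.214.
Under exogeneity and monotonicity, PS = (p₁ − p₀) / (1 − p₀).
PS = (0.609 − 0.214) / (1 − 0.214) = 0.395 / 0.786 ≈ 0.5025

PS ≈ 0.503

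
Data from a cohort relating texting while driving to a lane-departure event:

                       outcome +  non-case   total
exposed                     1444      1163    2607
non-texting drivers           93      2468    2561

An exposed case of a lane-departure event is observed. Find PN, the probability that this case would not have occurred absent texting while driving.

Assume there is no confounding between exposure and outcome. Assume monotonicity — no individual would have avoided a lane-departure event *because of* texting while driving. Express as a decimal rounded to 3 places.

PN ≈ 0.934

p₁ = P(outcome | exposed) = 1444/2607 = 0.55389
p₀ = P(outcome | unexposed) = 93/2561 = 0.036314
Under exogeneity and monotonicity, PN = (p₁ − p₀)/p₁.
PN = (0.55389 − 0.036314) / 0.55389 ≈ 0.9344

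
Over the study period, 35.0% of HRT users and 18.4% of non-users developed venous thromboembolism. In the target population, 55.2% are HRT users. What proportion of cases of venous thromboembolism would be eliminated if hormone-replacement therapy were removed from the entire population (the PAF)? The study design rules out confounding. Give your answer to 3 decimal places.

p₁ = 0.35, p₀ = 0.184.
Overall risk P(Y=1) = π·p₁ + (1−π)·p₀ = 0.552×0.35 + 0.448×0.184 = 0.27563.
Under exogeneity, PAF = [P(Y=1) − p₀] / P(Y=1).
PAF = (0.27563 − 0.184) / 0.27563 ≈ 0.3324

PAF ≈ 0.332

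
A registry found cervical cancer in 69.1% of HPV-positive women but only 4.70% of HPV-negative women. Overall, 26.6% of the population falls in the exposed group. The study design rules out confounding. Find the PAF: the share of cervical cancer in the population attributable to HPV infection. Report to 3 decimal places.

PAF ≈ 0.785

p₁ = 0.691, p₀ = 0.047.
Overall risk P(Y=1) = π·p₁ + (1−π)·p₀ = 0.266×0.691 + 0.734×0.047 = 0.2183.
Under exogeneity, PAF = [P(Y=1) − p₀] / P(Y=1).
PAF = (0.2183 − 0.047) / 0.2183 ≈ 0.7847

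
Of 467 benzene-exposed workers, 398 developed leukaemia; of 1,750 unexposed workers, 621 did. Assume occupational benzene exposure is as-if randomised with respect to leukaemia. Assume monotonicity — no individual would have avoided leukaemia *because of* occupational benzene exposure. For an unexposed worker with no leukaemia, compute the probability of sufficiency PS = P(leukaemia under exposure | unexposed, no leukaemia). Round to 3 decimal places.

p₁ = P(outcome | exposed) = 398/467 = 0.85225
p₀ = P(outcome | unexposed) = 621/1750 = 0.35486
Under exogeneity and monotonicity, PS = (p₁ − p₀) / (1 − p₀).
PS = (0.85225 − 0.35486) / (1 − 0.35486) = 0.49739 / 0.64514 ≈ 0.7710

PS ≈ 0.771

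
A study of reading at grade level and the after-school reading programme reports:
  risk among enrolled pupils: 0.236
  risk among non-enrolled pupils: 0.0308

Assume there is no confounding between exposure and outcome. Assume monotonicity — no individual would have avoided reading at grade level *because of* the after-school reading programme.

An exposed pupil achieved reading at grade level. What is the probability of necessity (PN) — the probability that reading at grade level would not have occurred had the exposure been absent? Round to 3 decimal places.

PN ≈ 0.869

Let p₁ = 0.236, p₀ = 0.0308.
Under exogeneity and monotonicity, PN = (p₁ − p₀) / p₁.
PN = (0.236 − 0.0308) / 0.236 = 0.2052 / 0.236 ≈ 0.8695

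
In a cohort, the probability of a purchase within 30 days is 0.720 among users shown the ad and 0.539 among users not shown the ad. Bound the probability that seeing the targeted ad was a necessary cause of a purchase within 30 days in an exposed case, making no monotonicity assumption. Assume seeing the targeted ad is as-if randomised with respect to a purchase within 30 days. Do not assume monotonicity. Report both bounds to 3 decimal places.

0.251 ≤ PN ≤ 0.640

Let p₁ = 0.72, p₀ = 0.539.
Under exogeneity alone the bounds on PN are max{0,(p₁−p₀)/p₁} ≤ PN ≤ min{1,(1−p₀)/p₁}.
  lower = (p₁ − p₀)/p₁ = 0.181 / 0.72 ≈ 0.2514
  upper = min{1, (1 − p₀)/p₁} = 0.461 / 0.72 ≈ 0.6403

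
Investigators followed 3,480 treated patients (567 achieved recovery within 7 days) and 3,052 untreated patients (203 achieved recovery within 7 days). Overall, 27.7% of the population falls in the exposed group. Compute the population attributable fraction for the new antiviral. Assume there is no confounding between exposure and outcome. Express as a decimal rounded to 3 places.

p₁ = P(outcome | exposed) = 567/3480 = 0.16293
p₀ = P(outcome | unexposed) = 203/3052 = 0.066514
Overall risk P(Y=1) = π·p₁ + (1−π)·p₀ = 0.277×0.16293 + 0.723×0.066514 = 0.093221.
Under exogeneity, PAF = [P(Y=1) − p₀] / P(Y=1).
PAF = (0.093221 − 0.066514) / 0.093221 ≈ 0.2865

PAF ≈ 0.286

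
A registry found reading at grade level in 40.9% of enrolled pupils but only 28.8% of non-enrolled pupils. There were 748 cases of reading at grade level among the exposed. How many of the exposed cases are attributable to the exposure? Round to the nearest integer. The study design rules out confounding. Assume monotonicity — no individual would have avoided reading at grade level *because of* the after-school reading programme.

p₁ = 0.409, p₀ = 0.288.
PN = (p₁ − p₀)/p₁ = (0.409 − 0.288) / 0.409 ≈ 0.29584.
Attributable cases ≈ PN × (exposed cases) = 0.29584 × 748 ≈ 221.29.

about 221 cases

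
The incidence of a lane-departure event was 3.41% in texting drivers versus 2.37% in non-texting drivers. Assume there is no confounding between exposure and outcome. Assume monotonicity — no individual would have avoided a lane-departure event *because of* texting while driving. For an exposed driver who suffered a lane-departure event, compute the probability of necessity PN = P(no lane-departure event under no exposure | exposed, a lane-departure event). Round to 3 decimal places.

p₁ = 0.0341, p₀ = 0.0237.
Under exogeneity and monotonicity, PN = (p₁ − p₀) / p₁.
PN = (0.0341 − 0.0237) / 0.0341 = 0.0104 / 0.0341 ≈ 0.3050

PN ≈ 0.305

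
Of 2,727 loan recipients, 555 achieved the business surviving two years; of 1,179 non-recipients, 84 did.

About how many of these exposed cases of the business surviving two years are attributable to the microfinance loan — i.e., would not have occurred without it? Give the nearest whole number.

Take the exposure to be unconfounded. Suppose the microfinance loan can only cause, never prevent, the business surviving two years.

p₁ = P(outcome | exposed) = 555/2727 = 0.20352
p₀ = P(outcome | unexposed) = 84/1179 = 0.071247
PN = (p₁ − p₀)/p₁ = (0.20352 − 0.071247) / 0.20352 ≈ 0.64993.
Attributable cases ≈ PN × (exposed cases) = 0.64993 × 555 ≈ 360.71.

about 361 cases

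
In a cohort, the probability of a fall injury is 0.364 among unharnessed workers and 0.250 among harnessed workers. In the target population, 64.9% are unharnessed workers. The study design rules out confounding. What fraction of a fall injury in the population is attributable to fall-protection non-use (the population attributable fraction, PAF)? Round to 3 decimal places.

PAF ≈ 0.228

Let p₁ = 0.364, p₀ = 0.25.
Overall risk P(Y=1) = π·p₁ + (1−π)·p₀ = 0.649×0.364 + 0.351×0.25 = 0.32399.
Under exogeneity, PAF = [P(Y=1) − p₀] / P(Y=1).
PAF = (0.32399 − 0.25) / 0.32399 ≈ 0.2284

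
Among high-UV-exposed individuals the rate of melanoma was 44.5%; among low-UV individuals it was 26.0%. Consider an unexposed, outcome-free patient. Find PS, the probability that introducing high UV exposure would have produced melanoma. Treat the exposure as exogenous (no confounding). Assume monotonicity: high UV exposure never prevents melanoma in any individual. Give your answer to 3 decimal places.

PS ≈ 0.250

p₁ = 0.445, p₀ = 0.26.
Under exogeneity and monotonicity, PS = (p₁ − p₀) / (1 − p₀).
PS = (0.445 − 0.26) / (1 − 0.26) = 0.185 / 0.74 ≈ 0.2500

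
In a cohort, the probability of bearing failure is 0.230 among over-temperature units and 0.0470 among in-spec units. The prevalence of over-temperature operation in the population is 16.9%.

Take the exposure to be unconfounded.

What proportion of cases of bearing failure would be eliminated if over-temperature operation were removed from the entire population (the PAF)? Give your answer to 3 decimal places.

PAF ≈ 0.397

Let p₁ = 0.23, p₀ = 0.047.
Overall risk P(Y=1) = π·p₁ + (1−π)·p₀ = 0.169×0.23 + 0.831×0.047 = 0.077927.
Under exogeneity, PAF = [P(Y=1) − p₀] / P(Y=1).
PAF = (0.077927 − 0.047) / 0.077927 ≈ 0.3969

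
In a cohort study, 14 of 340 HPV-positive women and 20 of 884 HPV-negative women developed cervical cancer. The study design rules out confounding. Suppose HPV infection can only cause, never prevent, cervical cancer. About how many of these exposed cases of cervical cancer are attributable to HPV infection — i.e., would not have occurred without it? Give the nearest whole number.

about 6 cases

p₁ = P(outcome | exposed) = 14/340 = 0.041176
p₀ = P(outcome | unexposed) = 20/884 = 0.022624
PN = (p₁ − p₀)/p₁ = (0.041176 − 0.022624) / 0.041176 ≈ 0.45055.
Attributable cases ≈ PN × (exposed cases) = 0.45055 × 14 ≈ 6.31.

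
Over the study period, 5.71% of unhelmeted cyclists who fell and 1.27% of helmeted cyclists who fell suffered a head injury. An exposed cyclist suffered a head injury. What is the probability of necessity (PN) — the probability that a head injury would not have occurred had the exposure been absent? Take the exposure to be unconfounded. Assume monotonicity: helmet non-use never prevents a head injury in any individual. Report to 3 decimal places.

p₁ = 0.0571, p₀ = 0.0127.
Under exogeneity and monotonicity, PN = (p₁ − p₀) / p₁.
PN = (0.0571 − 0.0127) / 0.0571 = 0.0444 / 0.0571 ≈ 0.7776

PN ≈ 0.778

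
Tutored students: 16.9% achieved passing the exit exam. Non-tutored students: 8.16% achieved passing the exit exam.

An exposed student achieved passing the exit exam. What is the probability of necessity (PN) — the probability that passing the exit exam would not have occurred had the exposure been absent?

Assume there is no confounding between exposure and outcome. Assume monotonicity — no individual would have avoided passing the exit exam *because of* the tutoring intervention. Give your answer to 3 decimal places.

PN ≈ 0.517

p₁ = 0.169, p₀ = 0.0816.
Under exogeneity and monotonicity, PN = (p₁ − p₀) / p₁.
PN = (0.169 − 0.0816) / 0.169 = 0.0874 / 0.169 ≈ 0.5172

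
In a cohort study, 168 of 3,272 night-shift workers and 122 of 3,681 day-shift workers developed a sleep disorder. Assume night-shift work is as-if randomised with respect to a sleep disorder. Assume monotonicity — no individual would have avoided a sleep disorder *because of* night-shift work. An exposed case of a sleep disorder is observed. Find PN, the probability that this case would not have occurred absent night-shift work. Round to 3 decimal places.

PN ≈ 0.354

p₁ = P(outcome | exposed) = 168/3272 = 0.051345
p₀ = P(outcome | unexposed) = 122/3681 = 0.033143
Under exogeneity and monotonicity, PN = (p₁ − p₀) / p₁.
PN = (0.051345 − 0.033143) / 0.051345 = 0.018202 / 0.051345 ≈ 0.3545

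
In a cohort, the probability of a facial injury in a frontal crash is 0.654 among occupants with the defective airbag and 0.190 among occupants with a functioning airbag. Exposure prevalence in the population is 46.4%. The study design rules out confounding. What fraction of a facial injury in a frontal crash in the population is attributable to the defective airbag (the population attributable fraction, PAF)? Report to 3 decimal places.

Let p₁ = 0.654, p₀ = 0.19.
Overall risk P(Y=1) = π·p₁ + (1−π)·p₀ = 0.464×0.654 + 0.536×0.19 = 0.4053.
Under exogeneity, PAF = [P(Y=1) − p₀] / P(Y=1).
PAF = (0.4053 − 0.19) / 0.4053 ≈ 0.5312

PAF ≈ 0.531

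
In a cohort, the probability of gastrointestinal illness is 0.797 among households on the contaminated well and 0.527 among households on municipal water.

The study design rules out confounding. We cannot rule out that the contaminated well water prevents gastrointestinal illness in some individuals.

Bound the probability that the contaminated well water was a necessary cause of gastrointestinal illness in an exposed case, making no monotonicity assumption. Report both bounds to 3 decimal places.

0.339 ≤ PN ≤ 0.593

Let p₁ = 0.797, p₀ = 0.527.
Under exogeneity alone the bounds on PN are max{0,(p₁−p₀)/p₁} ≤ PN ≤ min{1,(1−p₀)/p₁}.
  lower = (p₁ − p₀)/p₁ = 0.27 / 0.797 ≈ 0.3388
  upper = min{1, (1 − p₀)/p₁} = 0.473 / 0.797 ≈ 0.5935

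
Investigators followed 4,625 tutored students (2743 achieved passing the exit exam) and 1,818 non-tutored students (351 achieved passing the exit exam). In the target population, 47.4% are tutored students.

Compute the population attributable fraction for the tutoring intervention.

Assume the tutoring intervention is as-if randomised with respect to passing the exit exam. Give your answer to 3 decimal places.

PAF ≈ 0.495

p₁ = P(outcome | exposed) = 2743/4625 = 0.59308
p₀ = P(outcome | unexposed) = 351/1818 = 0.19307
Overall risk P(Y=1) = π·p₁ + (1−π)·p₀ = 0.474×0.59308 + 0.526×0.19307 = 0.38267.
Under exogeneity, PAF = [P(Y=1) − p₀] / P(Y=1).
PAF = (0.38267 − 0.19307) / 0.38267 ≈ 0.4955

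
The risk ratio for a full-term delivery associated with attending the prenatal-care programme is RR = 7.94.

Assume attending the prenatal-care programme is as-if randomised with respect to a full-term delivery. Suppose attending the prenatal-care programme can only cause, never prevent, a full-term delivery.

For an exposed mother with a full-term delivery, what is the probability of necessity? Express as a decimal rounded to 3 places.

Under exogeneity and monotonicity, PN = (RR − 1) / RR = 1 − 1/RR.
PN = (7.94 − 1) / 7.94 = 6.94 / 7.94 ≈ 0.8741

PN ≈ 0.874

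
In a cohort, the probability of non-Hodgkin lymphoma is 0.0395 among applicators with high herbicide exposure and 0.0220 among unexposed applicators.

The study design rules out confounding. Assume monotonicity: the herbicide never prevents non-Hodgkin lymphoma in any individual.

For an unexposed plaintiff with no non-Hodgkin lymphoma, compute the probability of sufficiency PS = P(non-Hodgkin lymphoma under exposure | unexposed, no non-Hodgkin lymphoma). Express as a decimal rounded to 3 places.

Let p₁ = 0.0395, p₀ = 0.022.
Under exogeneity and monotonicity, PS = (p₁ − p₀) / (1 − p₀).
PS = (0.0395 − 0.022) / (1 − 0.022) = 0.0175 / 0.978 ≈ 0.0179

PS ≈ 0.018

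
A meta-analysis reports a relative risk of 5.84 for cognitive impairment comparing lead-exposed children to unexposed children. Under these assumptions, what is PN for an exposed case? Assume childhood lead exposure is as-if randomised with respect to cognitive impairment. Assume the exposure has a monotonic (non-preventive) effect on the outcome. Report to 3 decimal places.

Under exogeneity and monotonicity, PN = (RR − 1) / RR = 1 − 1/RR.
PN = (5.84 − 1) / 5.84 = 4.84 / 5.84 ≈ 0.8288

PN ≈ 0.829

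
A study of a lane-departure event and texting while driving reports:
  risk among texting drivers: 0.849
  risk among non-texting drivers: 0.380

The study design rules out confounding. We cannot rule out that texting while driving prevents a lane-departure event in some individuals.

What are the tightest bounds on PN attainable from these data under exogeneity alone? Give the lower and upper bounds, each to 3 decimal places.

Let p₁ = 0.849, p₀ = 0.38.
Under exogeneity alone the bounds on PN are max{0,(p₁−p₀)/p₁} ≤ PN ≤ min{1,(1−p₀)/p₁}.
  lower = (p₁ − p₀)/p₁ = 0.469 / 0.849 ≈ 0.5524
  upper = min{1, (1 − p₀)/p₁} = 0.62 / 0.849 ≈ 0.7303

0.552 ≤ PN ≤ 0.730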